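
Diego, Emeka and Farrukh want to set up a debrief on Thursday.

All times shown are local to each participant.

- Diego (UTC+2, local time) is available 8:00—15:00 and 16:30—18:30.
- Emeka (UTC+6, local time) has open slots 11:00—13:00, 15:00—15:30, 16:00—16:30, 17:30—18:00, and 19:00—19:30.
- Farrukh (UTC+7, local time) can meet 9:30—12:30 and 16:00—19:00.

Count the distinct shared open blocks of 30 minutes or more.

3

Diego → UTC: 06:00–13:00, 14:30–16:30.
Emeka → UTC: 05:00–07:00, 09:00–09:30, 10:00–10:30, 11:30–12:00, 13:00–13:30.
Farrukh → UTC: 02:30–05:30, 09:00–12:00.
Diego ∩ Emeka: 06:00–07:00, 09:00–09:30, 10:00–10:30, 11:30–12:00.
Diego ∩ Emeka ∩ Farrukh: 09:00–09:30, 10:00–10:30, 11:30–12:00.
Windows ≥ 30 min: 09:00–09:30, 10:00–10:30, 11:30–12:00.
That's 3 windows.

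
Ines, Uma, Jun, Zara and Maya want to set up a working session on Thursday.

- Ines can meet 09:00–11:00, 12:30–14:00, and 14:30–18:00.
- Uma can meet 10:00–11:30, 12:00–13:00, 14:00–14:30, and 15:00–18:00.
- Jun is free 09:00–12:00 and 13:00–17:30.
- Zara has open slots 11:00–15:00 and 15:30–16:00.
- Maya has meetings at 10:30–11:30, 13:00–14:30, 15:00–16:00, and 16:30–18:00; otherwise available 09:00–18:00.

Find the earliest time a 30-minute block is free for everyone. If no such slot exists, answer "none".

none

Maya free within 09:00–18:00: 09:00–10:30, 11:30–13:00, 14:30–15:00, 16:00–16:30.
Ines ∩ Uma: 10:00–11:00, 12:30–13:00, 15:00–18:00.
Ines ∩ Uma ∩ Jun: 10:00–11:00, 15:00–17:30.
Ines ∩ Uma ∩ Jun ∩ Zara: 15:30–16:00.
Ines ∩ Uma ∩ Jun ∩ Zara ∩ Maya: (none).
Windows ≥ 30 min: (none).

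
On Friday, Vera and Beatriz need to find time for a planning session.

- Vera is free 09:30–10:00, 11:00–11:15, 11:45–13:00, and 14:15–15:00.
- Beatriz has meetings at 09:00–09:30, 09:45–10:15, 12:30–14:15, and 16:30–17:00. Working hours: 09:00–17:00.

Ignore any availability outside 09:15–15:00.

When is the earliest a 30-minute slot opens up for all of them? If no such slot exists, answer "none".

11:45

Beatriz free within 09:00–17:00: 09:30–09:45, 10:15–12:30, 14:15–16:30.
Vera ∩ Beatriz: 09:30–09:45, 11:00–11:15, 11:45–12:30, 14:15–15:00.
Restricted to 09:15–15:00: 09:30–09:45, 11:00–11:15, 11:45–12:30, 14:15–15:00.
Windows ≥ 30 min: 11:45–12:30, 14:15–15:00.
Earliest such window starts at 11:45.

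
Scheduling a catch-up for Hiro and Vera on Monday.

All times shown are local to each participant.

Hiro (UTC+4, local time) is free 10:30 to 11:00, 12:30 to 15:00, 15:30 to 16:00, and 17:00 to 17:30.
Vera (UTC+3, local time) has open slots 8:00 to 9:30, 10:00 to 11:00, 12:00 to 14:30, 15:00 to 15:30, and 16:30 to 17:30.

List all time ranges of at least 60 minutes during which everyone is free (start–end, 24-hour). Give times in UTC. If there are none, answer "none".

09:00–11:00

Hiro → UTC: 06:30–07:00, 08:30–11:00, 11:30–12:00, 13:00–13:30.
Vera → UTC: 05:00–06:30, 07:00–08:00, 09:00–11:30, 12:00–12:30, 13:30–14:30.
Hiro ∩ Vera: 09:00–11:00.
Windows ≥ 60 min: 09:00–11:00.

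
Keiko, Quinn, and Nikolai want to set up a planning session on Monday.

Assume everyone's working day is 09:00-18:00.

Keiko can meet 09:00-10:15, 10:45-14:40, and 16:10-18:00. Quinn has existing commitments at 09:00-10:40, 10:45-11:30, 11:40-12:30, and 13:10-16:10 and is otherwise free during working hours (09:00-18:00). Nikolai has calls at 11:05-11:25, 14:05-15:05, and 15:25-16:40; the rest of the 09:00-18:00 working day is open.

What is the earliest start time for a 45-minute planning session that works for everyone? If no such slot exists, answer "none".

16:40

Quinn free within 09:00–18:00: 10:40–10:45, 11:30–11:40, 12:30–13:10, 16:10–18:00.
Nikolai free within 09:00–18:00: 09:00–11:05, 11:25–14:05, 15:05–15:25, 16:40–18:00.
Keiko ∩ Quinn: 11:30–11:40, 12:30–13:10, 16:10–18:00.
Keiko ∩ Quinn ∩ Nikolai: 11:30–11:40, 12:30–13:10, 16:40–18:00.
Windows ≥ 45 min: 16:40–18:00.
Earliest such window starts at 16:40.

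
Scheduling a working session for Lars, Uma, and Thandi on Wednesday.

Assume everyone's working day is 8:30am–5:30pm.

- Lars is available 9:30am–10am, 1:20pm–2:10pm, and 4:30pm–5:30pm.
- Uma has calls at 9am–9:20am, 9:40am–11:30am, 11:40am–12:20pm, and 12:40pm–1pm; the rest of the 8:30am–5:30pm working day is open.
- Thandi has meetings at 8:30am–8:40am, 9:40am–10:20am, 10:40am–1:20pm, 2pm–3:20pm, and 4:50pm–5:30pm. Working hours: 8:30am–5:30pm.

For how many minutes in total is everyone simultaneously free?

Uma free within 08:30–17:30: 08:30–09:00, 09:20–09:40, 11:30–11:40, 12:20–12:40, 13:00–17:30.
Thandi free within 08:30–17:30: 08:40–09:40, 10:20–10:40, 13:20–14:00, 15:20–16:50.
Lars ∩ Uma: 09:30–09:40, 13:20–14:10, 16:30–17:30.
Lars ∩ Uma ∩ Thandi: 09:30–09:40, 13:20–14:00, 16:30–16:50.
Total common minutes: 10 + 40 + 20 = 70.

70 minutes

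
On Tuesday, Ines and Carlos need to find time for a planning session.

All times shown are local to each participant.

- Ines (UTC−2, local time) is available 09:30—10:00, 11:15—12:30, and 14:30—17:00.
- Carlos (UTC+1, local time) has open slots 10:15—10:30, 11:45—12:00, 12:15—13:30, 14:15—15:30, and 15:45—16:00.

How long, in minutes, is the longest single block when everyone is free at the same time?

75 minutes

Ines → UTC: 11:30–12:00, 13:15–14:30, 16:30–19:00.
Carlos → UTC: 09:15–09:30, 10:45–11:00, 11:15–12:30, 13:15–14:30, 14:45–15:00.
Ines ∩ Carlos: 11:30–12:00, 13:15–14:30.
Common window lengths: 30, 75 min; longest is 75.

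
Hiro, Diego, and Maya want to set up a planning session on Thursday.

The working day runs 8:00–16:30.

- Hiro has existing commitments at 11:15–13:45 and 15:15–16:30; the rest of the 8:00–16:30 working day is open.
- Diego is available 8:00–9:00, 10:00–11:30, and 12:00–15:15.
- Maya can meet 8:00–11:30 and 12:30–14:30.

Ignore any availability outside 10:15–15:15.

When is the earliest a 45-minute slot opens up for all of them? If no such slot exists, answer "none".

10:15

Hiro free within 08:00–16:30: 08:00–11:15, 13:45–15:15.
Hiro ∩ Diego: 08:00–09:00, 10:00–11:15, 13:45–15:15.
Hiro ∩ Diego ∩ Maya: 08:00–09:00, 10:00–11:15, 13:45–14:30.
Restricted to 10:15–15:15: 10:15–11:15, 13:45–14:30.
Windows ≥ 45 min: 10:15–11:15, 13:45–14:30.
Earliest such window starts at 10:15.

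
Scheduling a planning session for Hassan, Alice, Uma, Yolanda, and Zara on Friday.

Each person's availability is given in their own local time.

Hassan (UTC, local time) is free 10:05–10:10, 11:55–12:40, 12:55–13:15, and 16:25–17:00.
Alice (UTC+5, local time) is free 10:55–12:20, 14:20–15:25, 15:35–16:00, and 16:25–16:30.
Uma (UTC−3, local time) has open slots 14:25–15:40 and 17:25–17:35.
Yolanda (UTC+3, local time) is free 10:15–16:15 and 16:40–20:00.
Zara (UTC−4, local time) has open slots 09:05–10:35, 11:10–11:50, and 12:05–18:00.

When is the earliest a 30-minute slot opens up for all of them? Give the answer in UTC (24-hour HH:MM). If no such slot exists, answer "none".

Hassan → UTC: 10:05–10:10, 11:55–12:40, 12:55–13:15, 16:25–17:00.
Alice → UTC: 05:55–07:20, 09:20–10:25, 10:35–11:00, 11:25–11:30.
Uma → UTC: 17:25–18:40, 20:25–20:35.
Yolanda → UTC: 07:15–13:15, 13:40–17:00.
Zara → UTC: 13:05–14:35, 15:10–15:50, 16:05–22:00.
Hassan ∩ Alice: 10:05–10:10.
Hassan ∩ Alice ∩ Uma: (none).
Hassan ∩ Alice ∩ Uma ∩ Yolanda: (none).
Hassan ∩ Alice ∩ Uma ∩ Yolanda ∩ Zara: (none).
Windows ≥ 30 min: (none).

none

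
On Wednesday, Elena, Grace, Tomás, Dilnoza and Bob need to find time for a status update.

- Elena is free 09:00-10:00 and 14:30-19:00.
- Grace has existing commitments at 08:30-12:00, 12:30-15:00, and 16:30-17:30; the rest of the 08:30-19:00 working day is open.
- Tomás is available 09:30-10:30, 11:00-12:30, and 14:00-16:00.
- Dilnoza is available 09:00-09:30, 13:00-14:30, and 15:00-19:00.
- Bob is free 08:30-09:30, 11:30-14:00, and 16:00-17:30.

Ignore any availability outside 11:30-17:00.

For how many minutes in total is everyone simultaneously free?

Grace free within 08:30–19:00: 12:00–12:30, 15:00–16:30, 17:30–19:00.
Elena ∩ Grace: 15:00–16:30, 17:30–19:00.
Elena ∩ Grace ∩ Tomás: 15:00–16:00.
Elena ∩ Grace ∩ Tomás ∩ Dilnoza: 15:00–16:00.
Elena ∩ Grace ∩ Tomás ∩ Dilnoza ∩ Bob: (none).
Restricted to 11:30–17:00: (none).
Total common minutes: 0.

0 minutes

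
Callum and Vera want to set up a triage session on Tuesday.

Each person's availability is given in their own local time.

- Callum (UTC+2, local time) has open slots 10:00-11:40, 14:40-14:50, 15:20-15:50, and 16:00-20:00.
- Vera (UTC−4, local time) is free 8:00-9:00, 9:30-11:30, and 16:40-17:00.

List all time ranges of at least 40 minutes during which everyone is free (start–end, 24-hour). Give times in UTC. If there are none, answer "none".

Callum → UTC: 08:00–09:40, 12:40–12:50, 13:20–13:50, 14:00–18:00.
Vera → UTC: 12:00–13:00, 13:30–15:30, 20:40–21:00.
Callum ∩ Vera: 12:40–12:50, 13:30–13:50, 14:00–15:30.
Windows ≥ 40 min: 14:00–15:30.

14:00–15:30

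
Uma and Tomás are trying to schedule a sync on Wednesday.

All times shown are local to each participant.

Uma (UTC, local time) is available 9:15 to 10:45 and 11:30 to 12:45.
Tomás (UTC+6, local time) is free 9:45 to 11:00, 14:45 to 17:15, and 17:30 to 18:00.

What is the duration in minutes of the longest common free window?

Uma → UTC: 09:15–10:45, 11:30–12:45.
Tomás → UTC: 03:45–05:00, 08:45–11:15, 11:30–12:00.
Uma ∩ Tomás: 09:15–10:45, 11:30–12:00.
Common window lengths: 90, 30 min; longest is 90.

90 minutes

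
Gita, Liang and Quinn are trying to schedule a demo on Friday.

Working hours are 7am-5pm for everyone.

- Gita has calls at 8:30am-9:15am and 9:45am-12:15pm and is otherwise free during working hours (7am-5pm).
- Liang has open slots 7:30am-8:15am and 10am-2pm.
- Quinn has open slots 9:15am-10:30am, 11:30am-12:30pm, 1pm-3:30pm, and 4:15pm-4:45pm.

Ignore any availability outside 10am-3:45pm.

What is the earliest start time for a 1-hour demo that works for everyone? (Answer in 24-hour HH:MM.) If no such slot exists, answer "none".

Gita free within 07:00–17:00: 07:00–08:30, 09:15–09:45, 12:15–17:00.
Gita ∩ Liang: 07:30–08:15, 12:15–14:00.
Gita ∩ Liang ∩ Quinn: 12:15–12:30, 13:00–14:00.
Restricted to 10:00–15:45: 12:15–12:30, 13:00–14:00.
Windows ≥ 60 min: 13:00–14:00.
Earliest such window starts at 13:00.

13:00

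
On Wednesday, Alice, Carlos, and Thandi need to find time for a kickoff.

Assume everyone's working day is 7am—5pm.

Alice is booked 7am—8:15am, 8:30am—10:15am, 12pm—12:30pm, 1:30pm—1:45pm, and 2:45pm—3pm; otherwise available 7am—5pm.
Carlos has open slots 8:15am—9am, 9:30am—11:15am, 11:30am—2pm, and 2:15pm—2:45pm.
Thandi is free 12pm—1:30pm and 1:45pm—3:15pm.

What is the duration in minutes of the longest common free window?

Alice free within 07:00–17:00: 08:15–08:30, 10:15–12:00, 12:30–13:30, 13:45–14:45, 15:00–17:00.
Alice ∩ Carlos: 08:15–08:30, 10:15–11:15, 11:30–12:00, 12:30–13:30, 13:45–14:00, 14:15–14:45.
Alice ∩ Carlos ∩ Thandi: 12:30–13:30, 13:45–14:00, 14:15–14:45.
Common window lengths: 60, 15, 30 min; longest is 60.

60 minutes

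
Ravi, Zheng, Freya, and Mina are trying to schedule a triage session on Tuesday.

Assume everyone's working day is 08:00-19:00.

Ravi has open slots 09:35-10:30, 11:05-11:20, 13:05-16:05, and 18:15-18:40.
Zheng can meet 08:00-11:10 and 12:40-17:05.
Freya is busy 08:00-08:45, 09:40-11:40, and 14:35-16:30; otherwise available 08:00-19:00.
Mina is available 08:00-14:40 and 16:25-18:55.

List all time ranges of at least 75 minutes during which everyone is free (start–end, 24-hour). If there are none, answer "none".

13:05–14:35

Freya free within 08:00–19:00: 08:45–09:40, 11:40–14:35, 16:30–19:00.
Ravi ∩ Zheng: 09:35–10:30, 11:05–11:10, 13:05–16:05.
Ravi ∩ Zheng ∩ Freya: 09:35–09:40, 13:05–14:35.
Ravi ∩ Zheng ∩ Freya ∩ Mina: 09:35–09:40, 13:05–14:35.
Windows ≥ 75 min: 13:05–14:35.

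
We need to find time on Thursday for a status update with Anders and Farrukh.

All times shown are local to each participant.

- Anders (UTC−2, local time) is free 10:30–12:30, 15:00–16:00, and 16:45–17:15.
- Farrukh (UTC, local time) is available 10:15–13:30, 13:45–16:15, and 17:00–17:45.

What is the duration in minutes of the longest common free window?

Anders → UTC: 12:30–14:30, 17:00–18:00, 18:45–19:15.
Farrukh → UTC: 10:15–13:30, 13:45–16:15, 17:00–17:45.
Anders ∩ Farrukh: 12:30–13:30, 13:45–14:30, 17:00–17:45.
Common window lengths: 60, 45, 45 min; longest is 60.

60 minutes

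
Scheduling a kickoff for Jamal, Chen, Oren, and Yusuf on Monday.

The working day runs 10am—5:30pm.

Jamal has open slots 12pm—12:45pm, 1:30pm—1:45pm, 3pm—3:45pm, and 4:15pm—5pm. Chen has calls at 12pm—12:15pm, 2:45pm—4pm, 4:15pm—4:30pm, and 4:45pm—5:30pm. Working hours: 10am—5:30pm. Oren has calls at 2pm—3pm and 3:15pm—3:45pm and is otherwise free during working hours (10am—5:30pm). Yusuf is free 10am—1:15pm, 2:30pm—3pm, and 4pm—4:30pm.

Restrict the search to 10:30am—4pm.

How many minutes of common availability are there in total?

30 minutes

Chen free within 10:00–17:30: 10:00–12:00, 12:15–14:45, 16:00–16:15, 16:30–16:45.
Oren free within 10:00–17:30: 10:00–14:00, 15:00–15:15, 15:45–17:30.
Jamal ∩ Chen: 12:15–12:45, 13:30–13:45, 16:30–16:45.
Jamal ∩ Chen ∩ Oren: 12:15–12:45, 13:30–13:45, 16:30–16:45.
Jamal ∩ Chen ∩ Oren ∩ Yusuf: 12:15–12:45.
Restricted to 10:30–16:00: 12:15–12:45.
Total common minutes: 30.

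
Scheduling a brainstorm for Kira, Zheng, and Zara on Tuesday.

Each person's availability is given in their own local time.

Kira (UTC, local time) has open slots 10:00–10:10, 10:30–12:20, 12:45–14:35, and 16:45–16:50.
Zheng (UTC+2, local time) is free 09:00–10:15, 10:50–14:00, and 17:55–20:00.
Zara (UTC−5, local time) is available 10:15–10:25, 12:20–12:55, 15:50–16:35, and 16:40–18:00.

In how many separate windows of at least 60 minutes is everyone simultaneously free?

0

Kira → UTC: 10:00–10:10, 10:30–12:20, 12:45–14:35, 16:45–16:50.
Zheng → UTC: 07:00–08:15, 08:50–12:00, 15:55–18:00.
Zara → UTC: 15:15–15:25, 17:20–17:55, 20:50–21:35, 21:40–23:00.
Kira ∩ Zheng: 10:00–10:10, 10:30–12:00, 16:45–16:50.
Kira ∩ Zheng ∩ Zara: (none).
Windows ≥ 60 min: (none).
That's 0 windows.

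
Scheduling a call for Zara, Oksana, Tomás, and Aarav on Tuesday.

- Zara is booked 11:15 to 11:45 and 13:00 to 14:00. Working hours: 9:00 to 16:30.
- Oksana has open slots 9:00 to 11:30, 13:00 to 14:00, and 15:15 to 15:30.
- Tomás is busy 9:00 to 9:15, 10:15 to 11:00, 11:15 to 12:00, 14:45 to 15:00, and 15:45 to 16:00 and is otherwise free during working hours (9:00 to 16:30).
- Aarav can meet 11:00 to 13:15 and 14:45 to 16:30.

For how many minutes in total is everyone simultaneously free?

Zara free within 09:00–16:30: 09:00–11:15, 11:45–13:00, 14:00–16:30.
Tomás free within 09:00–16:30: 09:15–10:15, 11:00–11:15, 12:00–14:45, 15:00–15:45, 16:00–16:30.
Zara ∩ Oksana: 09:00–11:15, 15:15–15:30.
Zara ∩ Oksana ∩ Tomás: 09:15–10:15, 11:00–11:15, 15:15–15:30.
Zara ∩ Oksana ∩ Tomás ∩ Aarav: 11:00–11:15, 15:15–15:30.
Total common minutes: 15 + 15 = 30.

30 minutes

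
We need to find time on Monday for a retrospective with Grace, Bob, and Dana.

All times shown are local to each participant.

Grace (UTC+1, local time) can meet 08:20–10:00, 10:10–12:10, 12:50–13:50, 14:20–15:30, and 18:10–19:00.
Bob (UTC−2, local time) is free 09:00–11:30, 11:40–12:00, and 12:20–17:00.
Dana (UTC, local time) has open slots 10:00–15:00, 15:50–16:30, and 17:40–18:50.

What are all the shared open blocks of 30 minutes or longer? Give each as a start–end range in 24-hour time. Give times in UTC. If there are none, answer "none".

Grace → UTC: 07:20–09:00, 09:10–11:10, 11:50–12:50, 13:20–14:30, 17:10–18:00.
Bob → UTC: 11:00–13:30, 13:40–14:00, 14:20–19:00.
Dana → UTC: 10:00–15:00, 15:50–16:30, 17:40–18:50.
Grace ∩ Bob: 11:00–11:10, 11:50–12:50, 13:20–13:30, 13:40–14:00, 14:20–14:30, 17:10–18:00.
Grace ∩ Bob ∩ Dana: 11:00–11:10, 11:50–12:50, 13:20–13:30, 13:40–14:00, 14:20–14:30, 17:40–18:00.
Windows ≥ 30 min: 11:50–12:50.

11:50–12:50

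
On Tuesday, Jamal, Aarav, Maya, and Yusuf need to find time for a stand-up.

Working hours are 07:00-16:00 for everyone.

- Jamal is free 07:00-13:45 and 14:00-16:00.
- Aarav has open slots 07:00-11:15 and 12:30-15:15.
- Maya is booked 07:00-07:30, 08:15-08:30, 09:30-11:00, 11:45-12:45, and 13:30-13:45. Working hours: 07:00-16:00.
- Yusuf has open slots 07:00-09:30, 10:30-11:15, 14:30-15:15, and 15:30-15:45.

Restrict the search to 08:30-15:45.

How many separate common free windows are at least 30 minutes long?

Maya free within 07:00–16:00: 07:30–08:15, 08:30–09:30, 11:00–11:45, 12:45–13:30, 13:45–16:00.
Jamal ∩ Aarav: 07:00–11:15, 12:30–13:45, 14:00–15:15.
Jamal ∩ Aarav ∩ Maya: 07:30–08:15, 08:30–09:30, 11:00–11:15, 12:45–13:30, 14:00–15:15.
Jamal ∩ Aarav ∩ Maya ∩ Yusuf: 07:30–08:15, 08:30–09:30, 11:00–11:15, 14:30–15:15.
Restricted to 08:30–15:45: 08:30–09:30, 11:00–11:15, 14:30–15:15.
Windows ≥ 30 min: 08:30–09:30, 14:30–15:15.
That's 2 windows.

2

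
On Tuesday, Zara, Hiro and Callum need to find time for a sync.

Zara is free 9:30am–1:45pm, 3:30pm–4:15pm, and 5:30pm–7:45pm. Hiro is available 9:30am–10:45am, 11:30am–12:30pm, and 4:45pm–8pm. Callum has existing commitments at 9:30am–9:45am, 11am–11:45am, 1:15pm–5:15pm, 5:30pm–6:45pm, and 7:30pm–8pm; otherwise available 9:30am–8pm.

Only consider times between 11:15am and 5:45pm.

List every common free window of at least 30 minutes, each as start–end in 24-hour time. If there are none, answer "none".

11:45–12:30

Callum free within 09:30–20:00: 09:45–11:00, 11:45–13:15, 17:15–17:30, 18:45–19:30.
Zara ∩ Hiro: 09:30–10:45, 11:30–12:30, 17:30–19:45.
Zara ∩ Hiro ∩ Callum: 09:45–10:45, 11:45–12:30, 18:45–19:30.
Restricted to 11:15–17:45: 11:45–12:30.
Windows ≥ 30 min: 11:45–12:30.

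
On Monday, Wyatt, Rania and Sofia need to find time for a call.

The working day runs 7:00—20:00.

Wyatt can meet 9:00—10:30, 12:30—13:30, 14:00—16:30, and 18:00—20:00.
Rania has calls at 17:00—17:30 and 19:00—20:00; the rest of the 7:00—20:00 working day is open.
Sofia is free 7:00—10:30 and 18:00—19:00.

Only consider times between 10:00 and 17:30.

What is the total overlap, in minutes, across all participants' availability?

Rania free within 07:00–20:00: 07:00–17:00, 17:30–19:00.
Wyatt ∩ Rania: 09:00–10:30, 12:30–13:30, 14:00–16:30, 18:00–19:00.
Wyatt ∩ Rania ∩ Sofia: 09:00–10:30, 18:00–19:00.
Restricted to 10:00–17:30: 10:00–10:30.
Total common minutes: 30.

30 minutes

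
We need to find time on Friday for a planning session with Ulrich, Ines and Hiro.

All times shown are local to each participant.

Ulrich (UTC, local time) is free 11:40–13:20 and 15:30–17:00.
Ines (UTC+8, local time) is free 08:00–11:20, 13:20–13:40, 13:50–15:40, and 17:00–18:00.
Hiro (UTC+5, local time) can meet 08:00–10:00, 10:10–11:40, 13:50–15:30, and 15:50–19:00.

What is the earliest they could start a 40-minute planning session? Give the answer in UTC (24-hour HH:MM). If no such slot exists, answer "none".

none

Ulrich → UTC: 11:40–13:20, 15:30–17:00.
Ines → UTC: 00:00–03:20, 05:20–05:40, 05:50–07:40, 09:00–10:00.
Hiro → UTC: 03:00–05:00, 05:10–06:40, 08:50–10:30, 10:50–14:00.
Ulrich ∩ Ines: (none).
Ulrich ∩ Ines ∩ Hiro: (none).
Windows ≥ 40 min: (none).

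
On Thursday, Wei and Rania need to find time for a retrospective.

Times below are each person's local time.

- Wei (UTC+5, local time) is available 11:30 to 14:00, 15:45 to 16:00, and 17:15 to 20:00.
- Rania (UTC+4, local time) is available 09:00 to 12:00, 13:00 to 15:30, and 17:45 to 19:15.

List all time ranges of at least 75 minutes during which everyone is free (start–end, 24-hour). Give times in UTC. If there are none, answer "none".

Wei → UTC: 06:30–09:00, 10:45–11:00, 12:15–15:00.
Rania → UTC: 05:00–08:00, 09:00–11:30, 13:45–15:15.
Wei ∩ Rania: 06:30–08:00, 10:45–11:00, 13:45–15:00.
Windows ≥ 75 min: 06:30–08:00, 13:45–15:00.

06:30–08:00, 13:45–15:00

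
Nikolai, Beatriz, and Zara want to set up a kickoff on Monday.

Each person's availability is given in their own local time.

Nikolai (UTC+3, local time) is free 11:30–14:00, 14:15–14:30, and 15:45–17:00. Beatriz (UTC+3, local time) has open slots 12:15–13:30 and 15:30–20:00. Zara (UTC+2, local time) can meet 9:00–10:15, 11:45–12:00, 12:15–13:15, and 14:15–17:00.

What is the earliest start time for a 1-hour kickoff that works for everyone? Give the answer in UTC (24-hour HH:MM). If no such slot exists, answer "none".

12:45

Nikolai → UTC: 08:30–11:00, 11:15–11:30, 12:45–14:00.
Beatriz → UTC: 09:15–10:30, 12:30–17:00.
Zara → UTC: 07:00–08:15, 09:45–10:00, 10:15–11:15, 12:15–15:00.
Nikolai ∩ Beatriz: 09:15–10:30, 12:45–14:00.
Nikolai ∩ Beatriz ∩ Zara: 09:45–10:00, 10:15–10:30, 12:45–14:00.
Windows ≥ 60 min: 12:45–14:00.
Earliest such window starts at 12:45.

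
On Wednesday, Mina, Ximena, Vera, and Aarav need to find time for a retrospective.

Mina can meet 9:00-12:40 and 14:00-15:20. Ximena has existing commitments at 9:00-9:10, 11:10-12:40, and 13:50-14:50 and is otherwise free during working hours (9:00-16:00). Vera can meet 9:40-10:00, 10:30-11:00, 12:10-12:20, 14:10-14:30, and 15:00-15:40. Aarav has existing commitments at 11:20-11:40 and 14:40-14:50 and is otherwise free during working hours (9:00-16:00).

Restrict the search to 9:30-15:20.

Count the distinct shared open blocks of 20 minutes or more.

Ximena free within 09:00–16:00: 09:10–11:10, 12:40–13:50, 14:50–16:00.
Aarav free within 09:00–16:00: 09:00–11:20, 11:40–14:40, 14:50–16:00.
Mina ∩ Ximena: 09:10–11:10, 14:50–15:20.
Mina ∩ Ximena ∩ Vera: 09:40–10:00, 10:30–11:00, 15:00–15:20.
Mina ∩ Ximena ∩ Vera ∩ Aarav: 09:40–10:00, 10:30–11:00, 15:00–15:20.
Restricted to 09:30–15:20: 09:40–10:00, 10:30–11:00, 15:00–15:20.
Windows ≥ 20 min: 09:40–10:00, 10:30–11:00, 15:00–15:20.
That's 3 windows.

3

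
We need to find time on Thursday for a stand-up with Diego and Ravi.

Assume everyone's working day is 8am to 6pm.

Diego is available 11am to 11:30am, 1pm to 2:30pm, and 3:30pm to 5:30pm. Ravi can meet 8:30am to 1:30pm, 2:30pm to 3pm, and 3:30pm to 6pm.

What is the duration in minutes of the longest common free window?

120 minutes

Diego ∩ Ravi: 11:00–11:30, 13:00–13:30, 15:30–17:30.
Common window lengths: 30, 30, 120 min; longest is 120.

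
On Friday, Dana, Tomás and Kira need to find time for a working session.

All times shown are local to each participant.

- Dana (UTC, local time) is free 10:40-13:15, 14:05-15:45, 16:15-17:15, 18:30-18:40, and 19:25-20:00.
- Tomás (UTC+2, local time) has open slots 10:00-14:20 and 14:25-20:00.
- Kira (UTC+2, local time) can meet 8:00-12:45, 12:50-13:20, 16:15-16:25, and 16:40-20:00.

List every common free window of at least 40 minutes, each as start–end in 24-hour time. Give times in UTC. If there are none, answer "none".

14:40–15:45, 16:15–17:15

Dana → UTC: 10:40–13:15, 14:05–15:45, 16:15–17:15, 18:30–18:40, 19:25–20:00.
Tomás → UTC: 08:00–12:20, 12:25–18:00.
Kira → UTC: 06:00–10:45, 10:50–11:20, 14:15–14:25, 14:40–18:00.
Dana ∩ Tomás: 10:40–12:20, 12:25–13:15, 14:05–15:45, 16:15–17:15.
Dana ∩ Tomás ∩ Kira: 10:40–10:45, 10:50–11:20, 14:15–14:25, 14:40–15:45, 16:15–17:15.
Windows ≥ 40 min: 14:40–15:45, 16:15–17:15.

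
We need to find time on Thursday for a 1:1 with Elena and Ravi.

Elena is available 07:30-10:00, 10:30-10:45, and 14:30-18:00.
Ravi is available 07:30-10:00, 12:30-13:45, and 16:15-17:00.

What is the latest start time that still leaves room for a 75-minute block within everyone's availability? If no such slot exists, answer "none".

08:45

Elena ∩ Ravi: 07:30–10:00, 16:15–17:00.
Windows ≥ 75 min: 07:30–10:00.
Latest start in the last window 07:30–10:00 is 10:00 − 75 min = 08:45.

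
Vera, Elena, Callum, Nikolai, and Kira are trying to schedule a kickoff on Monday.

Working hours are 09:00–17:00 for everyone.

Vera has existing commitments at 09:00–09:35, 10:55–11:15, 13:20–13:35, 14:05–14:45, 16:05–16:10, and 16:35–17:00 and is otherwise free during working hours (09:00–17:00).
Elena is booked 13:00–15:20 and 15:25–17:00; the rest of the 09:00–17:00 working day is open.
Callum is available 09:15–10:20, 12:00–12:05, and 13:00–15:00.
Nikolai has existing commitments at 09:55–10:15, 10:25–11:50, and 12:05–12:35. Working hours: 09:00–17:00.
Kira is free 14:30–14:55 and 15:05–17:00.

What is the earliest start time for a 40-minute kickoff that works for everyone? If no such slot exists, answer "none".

none

Vera free within 09:00–17:00: 09:35–10:55, 11:15–13:20, 13:35–14:05, 14:45–16:05, 16:10–16:35.
Elena free within 09:00–17:00: 09:00–13:00, 15:20–15:25.
Nikolai free within 09:00–17:00: 09:00–09:55, 10:15–10:25, 11:50–12:05, 12:35–17:00.
Vera ∩ Elena: 09:35–10:55, 11:15–13:00, 15:20–15:25.
Vera ∩ Elena ∩ Callum: 09:35–10:20, 12:00–12:05.
Vera ∩ Elena ∩ Callum ∩ Nikolai: 09:35–09:55, 10:15–10:20, 12:00–12:05.
Vera ∩ Elena ∩ Callum ∩ Nikolai ∩ Kira: (none).
Windows ≥ 40 min: (none).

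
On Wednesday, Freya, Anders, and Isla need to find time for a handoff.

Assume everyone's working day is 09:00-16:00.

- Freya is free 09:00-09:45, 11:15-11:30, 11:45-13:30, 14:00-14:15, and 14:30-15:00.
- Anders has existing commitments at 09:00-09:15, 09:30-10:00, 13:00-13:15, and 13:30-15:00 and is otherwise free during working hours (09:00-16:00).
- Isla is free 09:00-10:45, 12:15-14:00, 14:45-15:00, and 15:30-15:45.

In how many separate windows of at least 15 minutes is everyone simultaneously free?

3

Anders free within 09:00–16:00: 09:15–09:30, 10:00–13:00, 13:15–13:30, 15:00–16:00.
Freya ∩ Anders: 09:15–09:30, 11:15–11:30, 11:45–13:00, 13:15–13:30.
Freya ∩ Anders ∩ Isla: 09:15–09:30, 12:15–13:00, 13:15–13:30.
Windows ≥ 15 min: 09:15–09:30, 12:15–13:00, 13:15–13:30.
That's 3 windows.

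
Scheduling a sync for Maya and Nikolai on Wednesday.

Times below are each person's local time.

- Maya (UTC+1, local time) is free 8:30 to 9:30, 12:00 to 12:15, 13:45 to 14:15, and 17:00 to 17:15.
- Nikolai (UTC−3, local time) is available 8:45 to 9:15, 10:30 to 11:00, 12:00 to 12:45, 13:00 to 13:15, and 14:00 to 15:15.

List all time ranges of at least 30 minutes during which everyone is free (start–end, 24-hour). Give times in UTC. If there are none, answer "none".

none

Maya → UTC: 07:30–08:30, 11:00–11:15, 12:45–13:15, 16:00–16:15.
Nikolai → UTC: 11:45–12:15, 13:30–14:00, 15:00–15:45, 16:00–16:15, 17:00–18:15.
Maya ∩ Nikolai: 16:00–16:15.
Windows ≥ 30 min: (none).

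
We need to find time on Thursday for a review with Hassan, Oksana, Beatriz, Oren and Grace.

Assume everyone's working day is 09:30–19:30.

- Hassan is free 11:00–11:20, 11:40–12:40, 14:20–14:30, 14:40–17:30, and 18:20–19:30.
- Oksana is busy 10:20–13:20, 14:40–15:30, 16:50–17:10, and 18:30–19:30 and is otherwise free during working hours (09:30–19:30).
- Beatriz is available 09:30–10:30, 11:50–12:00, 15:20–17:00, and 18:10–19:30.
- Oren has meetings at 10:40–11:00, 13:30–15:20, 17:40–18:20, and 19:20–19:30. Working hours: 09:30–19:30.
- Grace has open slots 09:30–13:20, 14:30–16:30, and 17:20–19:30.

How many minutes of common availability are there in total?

70 minutes

Oksana free within 09:30–19:30: 09:30–10:20, 13:20–14:40, 15:30–16:50, 17:10–18:30.
Oren free within 09:30–19:30: 09:30–10:40, 11:00–13:30, 15:20–17:40, 18:20–19:20.
Hassan ∩ Oksana: 14:20–14:30, 15:30–16:50, 17:10–17:30, 18:20–18:30.
Hassan ∩ Oksana ∩ Beatriz: 15:30–16:50, 18:20–18:30.
Hassan ∩ Oksana ∩ Beatriz ∩ Oren: 15:30–16:50, 18:20–18:30.
Hassan ∩ Oksana ∩ Beatriz ∩ Oren ∩ Grace: 15:30–16:30, 18:20–18:30.
Total common minutes: 60 + 10 = 70.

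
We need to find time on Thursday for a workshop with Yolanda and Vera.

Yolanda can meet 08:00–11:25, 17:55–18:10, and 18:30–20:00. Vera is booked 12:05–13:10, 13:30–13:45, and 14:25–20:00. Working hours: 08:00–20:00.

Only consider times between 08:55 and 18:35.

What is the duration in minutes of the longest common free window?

Vera free within 08:00–20:00: 08:00–12:05, 13:10–13:30, 13:45–14:25.
Yolanda ∩ Vera: 08:00–11:25.
Restricted to 08:55–18:35: 08:55–11:25.
Single common window of 150 minutes.

150 minutes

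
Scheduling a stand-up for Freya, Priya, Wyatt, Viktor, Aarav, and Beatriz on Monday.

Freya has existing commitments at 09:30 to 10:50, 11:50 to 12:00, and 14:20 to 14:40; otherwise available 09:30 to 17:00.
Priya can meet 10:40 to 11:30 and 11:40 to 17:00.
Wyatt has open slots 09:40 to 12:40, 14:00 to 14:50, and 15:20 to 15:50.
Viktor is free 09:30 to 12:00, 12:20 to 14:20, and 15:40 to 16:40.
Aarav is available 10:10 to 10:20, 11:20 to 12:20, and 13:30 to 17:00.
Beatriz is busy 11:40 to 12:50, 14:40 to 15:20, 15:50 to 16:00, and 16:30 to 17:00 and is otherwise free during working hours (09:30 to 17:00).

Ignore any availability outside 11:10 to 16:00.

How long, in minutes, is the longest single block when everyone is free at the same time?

Freya free within 09:30–17:00: 10:50–11:50, 12:00–14:20, 14:40–17:00.
Beatriz free within 09:30–17:00: 09:30–11:40, 12:50–14:40, 15:20–15:50, 16:00–16:30.
Freya ∩ Priya: 10:50–11:30, 11:40–11:50, 12:00–14:20, 14:40–17:00.
Freya ∩ Priya ∩ Wyatt: 10:50–11:30, 11:40–11:50, 12:00–12:40, 14:00–14:20, 14:40–14:50, 15:20–15:50.
Freya ∩ Priya ∩ Wyatt ∩ Viktor: 10:50–11:30, 11:40–11:50, 12:20–12:40, 14:00–14:20, 15:40–15:50.
Freya ∩ Priya ∩ Wyatt ∩ Viktor ∩ Aarav: 11:20–11:30, 11:40–11:50, 14:00–14:20, 15:40–15:50.
Freya ∩ Priya ∩ Wyatt ∩ Viktor ∩ Aarav ∩ Beatriz: 11:20–11:30, 14:00–14:20, 15:40–15:50.
Restricted to 11:10–16:00: 11:20–11:30, 14:00–14:20, 15:40–15:50.
Common window lengths: 10, 20, 10 min; longest is 20.

20 minutes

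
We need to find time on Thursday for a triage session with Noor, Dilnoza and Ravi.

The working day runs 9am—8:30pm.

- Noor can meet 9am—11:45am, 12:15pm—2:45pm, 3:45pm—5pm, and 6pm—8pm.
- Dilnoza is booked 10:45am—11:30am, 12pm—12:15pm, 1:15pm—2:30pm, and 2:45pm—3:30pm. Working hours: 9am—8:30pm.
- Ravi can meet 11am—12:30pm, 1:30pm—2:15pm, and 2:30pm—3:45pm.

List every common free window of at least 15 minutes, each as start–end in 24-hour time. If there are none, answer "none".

11:30–11:45, 12:15–12:30, 14:30–14:45

Dilnoza free within 09:00–20:30: 09:00–10:45, 11:30–12:00, 12:15–13:15, 14:30–14:45, 15:30–20:30.
Noor ∩ Dilnoza: 09:00–10:45, 11:30–11:45, 12:15–13:15, 14:30–14:45, 15:45–17:00, 18:00–20:00.
Noor ∩ Dilnoza ∩ Ravi: 11:30–11:45, 12:15–12:30, 14:30–14:45.
Windows ≥ 15 min: 11:30–11:45, 12:15–12:30, 14:30–14:45.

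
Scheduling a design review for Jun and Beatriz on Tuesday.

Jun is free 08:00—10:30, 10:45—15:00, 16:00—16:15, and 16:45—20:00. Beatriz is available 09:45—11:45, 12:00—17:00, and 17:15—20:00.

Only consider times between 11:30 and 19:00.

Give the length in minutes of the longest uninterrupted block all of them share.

180 minutes

Jun ∩ Beatriz: 09:45–10:30, 10:45–11:45, 12:00–15:00, 16:00–16:15, 16:45–17:00, 17:15–20:00.
Restricted to 11:30–19:00: 11:30–11:45, 12:00–15:00, 16:00–16:15, 16:45–17:00, 17:15–19:00.
Common window lengths: 15, 180, 15, 15, 105 min; longest is 180.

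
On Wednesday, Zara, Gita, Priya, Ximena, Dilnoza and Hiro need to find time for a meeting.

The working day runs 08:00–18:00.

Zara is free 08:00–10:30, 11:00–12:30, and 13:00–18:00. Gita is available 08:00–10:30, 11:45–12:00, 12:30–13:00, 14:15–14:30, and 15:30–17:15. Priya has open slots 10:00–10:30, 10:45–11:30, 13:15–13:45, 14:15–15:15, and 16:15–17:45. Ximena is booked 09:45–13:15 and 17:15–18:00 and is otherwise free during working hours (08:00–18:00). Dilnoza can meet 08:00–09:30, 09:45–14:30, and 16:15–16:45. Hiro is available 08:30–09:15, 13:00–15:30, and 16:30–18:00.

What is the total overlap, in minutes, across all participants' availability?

Ximena free within 08:00–18:00: 08:00–09:45, 13:15–17:15.
Zara ∩ Gita: 08:00–10:30, 11:45–12:00, 14:15–14:30, 15:30–17:15.
Zara ∩ Gita ∩ Priya: 10:00–10:30, 14:15–14:30, 16:15–17:15.
Zara ∩ Gita ∩ Priya ∩ Ximena: 14:15–14:30, 16:15–17:15.
Zara ∩ Gita ∩ Priya ∩ Ximena ∩ Dilnoza: 14:15–14:30, 16:15–16:45.
Zara ∩ Gita ∩ Priya ∩ Ximena ∩ Dilnoza ∩ Hiro: 14:15–14:30, 16:30–16:45.
Total common minutes: 15 + 15 = 30.

30 minutes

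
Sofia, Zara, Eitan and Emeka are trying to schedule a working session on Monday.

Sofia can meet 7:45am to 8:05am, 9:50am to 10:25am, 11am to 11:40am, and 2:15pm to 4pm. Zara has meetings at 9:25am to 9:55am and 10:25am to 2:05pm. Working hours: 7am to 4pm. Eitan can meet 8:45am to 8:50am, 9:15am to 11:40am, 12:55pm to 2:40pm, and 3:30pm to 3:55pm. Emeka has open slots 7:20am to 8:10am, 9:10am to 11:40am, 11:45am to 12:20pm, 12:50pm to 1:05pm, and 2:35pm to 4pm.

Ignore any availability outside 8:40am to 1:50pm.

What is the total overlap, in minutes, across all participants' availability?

30 minutes

Zara free within 07:00–16:00: 07:00–09:25, 09:55–10:25, 14:05–16:00.
Sofia ∩ Zara: 07:45–08:05, 09:55–10:25, 14:15–16:00.
Sofia ∩ Zara ∩ Eitan: 09:55–10:25, 14:15–14:40, 15:30–15:55.
Sofia ∩ Zara ∩ Eitan ∩ Emeka: 09:55–10:25, 14:35–14:40, 15:30–15:55.
Restricted to 08:40–13:50: 09:55–10:25.
Total common minutes: 30.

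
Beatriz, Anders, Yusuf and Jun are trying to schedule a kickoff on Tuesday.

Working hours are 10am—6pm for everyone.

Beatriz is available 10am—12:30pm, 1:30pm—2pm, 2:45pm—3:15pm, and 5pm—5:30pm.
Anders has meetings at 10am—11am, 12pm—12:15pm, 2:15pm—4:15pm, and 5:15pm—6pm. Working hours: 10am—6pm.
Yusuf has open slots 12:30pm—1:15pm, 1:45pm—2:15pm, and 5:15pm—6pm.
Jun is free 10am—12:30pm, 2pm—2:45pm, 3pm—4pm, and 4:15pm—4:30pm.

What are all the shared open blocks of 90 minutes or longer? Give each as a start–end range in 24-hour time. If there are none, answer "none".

Anders free within 10:00–18:00: 11:00–12:00, 12:15–14:15, 16:15–17:15.
Beatriz ∩ Anders: 11:00–12:00, 12:15–12:30, 13:30–14:00, 17:00–17:15.
Beatriz ∩ Anders ∩ Yusuf: 13:45–14:00.
Beatriz ∩ Anders ∩ Yusuf ∩ Jun: (none).
Windows ≥ 90 min: (none).

none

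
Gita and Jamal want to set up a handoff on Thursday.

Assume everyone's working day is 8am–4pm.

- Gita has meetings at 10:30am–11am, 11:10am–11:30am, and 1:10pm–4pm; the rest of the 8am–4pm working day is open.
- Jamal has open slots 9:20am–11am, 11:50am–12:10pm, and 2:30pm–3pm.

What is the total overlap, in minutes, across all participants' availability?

90 minutes

Gita free within 08:00–16:00: 08:00–10:30, 11:00–11:10, 11:30–13:10.
Gita ∩ Jamal: 09:20–10:30, 11:50–12:10.
Total common minutes: 70 + 20 = 90.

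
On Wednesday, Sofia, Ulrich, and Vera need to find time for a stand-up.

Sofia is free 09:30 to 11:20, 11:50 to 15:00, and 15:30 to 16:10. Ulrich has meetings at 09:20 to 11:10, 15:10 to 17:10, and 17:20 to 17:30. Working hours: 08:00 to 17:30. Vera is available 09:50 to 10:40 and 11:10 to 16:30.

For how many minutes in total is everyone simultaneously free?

Ulrich free within 08:00–17:30: 08:00–09:20, 11:10–15:10, 17:10–17:20.
Sofia ∩ Ulrich: 11:10–11:20, 11:50–15:00.
Sofia ∩ Ulrich ∩ Vera: 11:10–11:20, 11:50–15:00.
Total common minutes: 10 + 190 = 200.

200 minutes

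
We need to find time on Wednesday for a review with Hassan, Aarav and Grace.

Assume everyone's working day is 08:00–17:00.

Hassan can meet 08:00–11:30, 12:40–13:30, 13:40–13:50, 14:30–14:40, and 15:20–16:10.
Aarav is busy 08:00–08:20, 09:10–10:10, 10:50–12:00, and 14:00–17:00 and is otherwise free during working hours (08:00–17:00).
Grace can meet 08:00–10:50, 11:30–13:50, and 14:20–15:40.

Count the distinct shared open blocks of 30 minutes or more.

Aarav free within 08:00–17:00: 08:20–09:10, 10:10–10:50, 12:00–14:00.
Hassan ∩ Aarav: 08:20–09:10, 10:10–10:50, 12:40–13:30, 13:40–13:50.
Hassan ∩ Aarav ∩ Grace: 08:20–09:10, 10:10–10:50, 12:40–13:30, 13:40–13:50.
Windows ≥ 30 min: 08:20–09:10, 10:10–10:50, 12:40–13:30.
That's 3 windows.

3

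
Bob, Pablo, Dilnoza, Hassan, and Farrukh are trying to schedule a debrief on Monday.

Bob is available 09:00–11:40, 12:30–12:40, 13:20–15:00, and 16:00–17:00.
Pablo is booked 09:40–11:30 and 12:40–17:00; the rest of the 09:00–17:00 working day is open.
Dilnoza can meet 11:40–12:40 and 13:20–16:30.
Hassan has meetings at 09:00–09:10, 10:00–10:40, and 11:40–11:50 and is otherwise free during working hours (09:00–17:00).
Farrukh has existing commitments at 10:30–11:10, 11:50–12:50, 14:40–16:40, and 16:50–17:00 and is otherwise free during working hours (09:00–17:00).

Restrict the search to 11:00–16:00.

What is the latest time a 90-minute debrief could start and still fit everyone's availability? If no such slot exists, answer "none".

Pablo free within 09:00–17:00: 09:00–09:40, 11:30–12:40.
Hassan free within 09:00–17:00: 09:10–10:00, 10:40–11:40, 11:50–17:00.
Farrukh free within 09:00–17:00: 09:00–10:30, 11:10–11:50, 12:50–14:40, 16:40–16:50.
Bob ∩ Pablo: 09:00–09:40, 11:30–11:40, 12:30–12:40.
Bob ∩ Pablo ∩ Dilnoza: 12:30–12:40.
Bob ∩ Pablo ∩ Dilnoza ∩ Hassan: 12:30–12:40.
Bob ∩ Pablo ∩ Dilnoza ∩ Hassan ∩ Farrukh: (none).
Restricted to 11:00–16:00: (none).
Windows ≥ 90 min: (none).

none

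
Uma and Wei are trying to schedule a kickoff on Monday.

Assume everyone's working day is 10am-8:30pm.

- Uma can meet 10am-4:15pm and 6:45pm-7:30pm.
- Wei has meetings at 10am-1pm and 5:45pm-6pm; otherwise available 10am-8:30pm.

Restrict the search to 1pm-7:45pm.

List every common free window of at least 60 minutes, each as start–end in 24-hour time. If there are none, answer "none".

Wei free within 10:00–20:30: 13:00–17:45, 18:00–20:30.
Uma ∩ Wei: 13:00–16:15, 18:45–19:30.
Restricted to 13:00–19:45: 13:00–16:15, 18:45–19:30.
Windows ≥ 60 min: 13:00–16:15.

13:00–16:15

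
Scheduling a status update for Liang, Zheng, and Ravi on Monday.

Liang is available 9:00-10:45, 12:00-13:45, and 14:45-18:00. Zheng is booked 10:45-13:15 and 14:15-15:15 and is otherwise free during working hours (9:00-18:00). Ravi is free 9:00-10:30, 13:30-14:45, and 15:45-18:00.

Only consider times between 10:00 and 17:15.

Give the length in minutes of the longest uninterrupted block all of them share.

Zheng free within 09:00–18:00: 09:00–10:45, 13:15–14:15, 15:15–18:00.
Liang ∩ Zheng: 09:00–10:45, 13:15–13:45, 15:15–18:00.
Liang ∩ Zheng ∩ Ravi: 09:00–10:30, 13:30–13:45, 15:45–18:00.
Restricted to 10:00–17:15: 10:00–10:30, 13:30–13:45, 15:45–17:15.
Common window lengths: 30, 15, 90 min; longest is 90.

90 minutes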